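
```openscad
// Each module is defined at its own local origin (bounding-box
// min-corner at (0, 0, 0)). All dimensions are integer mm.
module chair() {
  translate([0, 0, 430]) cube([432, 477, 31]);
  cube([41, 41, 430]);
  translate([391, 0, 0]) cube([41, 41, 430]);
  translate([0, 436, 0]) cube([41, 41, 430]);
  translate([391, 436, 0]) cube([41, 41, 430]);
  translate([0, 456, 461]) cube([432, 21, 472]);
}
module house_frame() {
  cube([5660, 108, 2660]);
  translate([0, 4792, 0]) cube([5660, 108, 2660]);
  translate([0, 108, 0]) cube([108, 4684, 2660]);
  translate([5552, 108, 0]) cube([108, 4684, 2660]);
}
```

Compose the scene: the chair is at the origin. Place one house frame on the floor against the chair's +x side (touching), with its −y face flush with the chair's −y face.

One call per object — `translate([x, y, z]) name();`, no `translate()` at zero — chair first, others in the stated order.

chair();
translate([432, 0, 0]) house_frame();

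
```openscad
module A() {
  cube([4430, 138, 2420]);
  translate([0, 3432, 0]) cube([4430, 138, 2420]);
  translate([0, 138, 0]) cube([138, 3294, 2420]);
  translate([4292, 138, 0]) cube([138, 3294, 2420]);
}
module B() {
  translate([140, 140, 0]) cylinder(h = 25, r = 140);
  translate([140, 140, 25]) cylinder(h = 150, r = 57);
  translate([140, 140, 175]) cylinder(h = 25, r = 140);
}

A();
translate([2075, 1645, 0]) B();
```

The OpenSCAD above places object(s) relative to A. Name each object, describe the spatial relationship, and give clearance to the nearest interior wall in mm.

Clearances: x = 1937, y = 1507; minimum 1507 mm.

A is a house frame. B is a spool. The spool sits inside the house frame, centred. The clearance to the nearest interior wall is 1507 mm.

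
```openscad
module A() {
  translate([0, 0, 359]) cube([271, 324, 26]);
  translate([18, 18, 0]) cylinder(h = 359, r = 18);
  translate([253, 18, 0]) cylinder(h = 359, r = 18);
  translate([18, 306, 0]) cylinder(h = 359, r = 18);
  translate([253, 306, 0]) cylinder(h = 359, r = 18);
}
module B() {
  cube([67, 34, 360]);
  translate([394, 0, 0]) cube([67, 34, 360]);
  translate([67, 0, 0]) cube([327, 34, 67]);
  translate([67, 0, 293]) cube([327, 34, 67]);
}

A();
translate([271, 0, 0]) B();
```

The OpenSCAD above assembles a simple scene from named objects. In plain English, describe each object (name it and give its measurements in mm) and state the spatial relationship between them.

A is a four-legged stool. The seat is 271×324 mm, 26 mm thick, top at z = 385 mm. It stands on four round legs, each 36 mm in diameter, from z = 0 to the seat underside, each leg's axis is inset half a diameter from the nearest pair of seat edges (so the leg's bounding box is flush with the corner).

B is a rectangular picture frame lying in the x–z plane (depth along y). The opening is 327 mm wide (x) by 226 mm tall (z), surrounded by a border 67 mm wide on all four sides. The frame is 34 mm deep and is made of two full-height vertical stiles with two horizontal rails fitted between them.

The picture frame is against the stool's +x side, with their −y faces flush.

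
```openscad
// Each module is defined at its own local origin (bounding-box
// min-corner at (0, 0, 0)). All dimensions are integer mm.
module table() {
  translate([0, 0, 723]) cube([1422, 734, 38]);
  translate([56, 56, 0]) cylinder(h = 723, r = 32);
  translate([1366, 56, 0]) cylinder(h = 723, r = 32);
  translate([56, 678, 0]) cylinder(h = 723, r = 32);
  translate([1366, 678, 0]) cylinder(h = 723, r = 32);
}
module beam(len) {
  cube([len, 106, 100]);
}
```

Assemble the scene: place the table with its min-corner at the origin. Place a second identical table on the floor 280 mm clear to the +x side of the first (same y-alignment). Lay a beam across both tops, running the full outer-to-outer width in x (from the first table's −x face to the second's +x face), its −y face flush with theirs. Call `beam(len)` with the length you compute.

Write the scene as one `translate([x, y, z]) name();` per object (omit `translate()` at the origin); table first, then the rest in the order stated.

table();
translate([1702, 0, 0]) table();
translate([0, 0, 761]) beam(3124);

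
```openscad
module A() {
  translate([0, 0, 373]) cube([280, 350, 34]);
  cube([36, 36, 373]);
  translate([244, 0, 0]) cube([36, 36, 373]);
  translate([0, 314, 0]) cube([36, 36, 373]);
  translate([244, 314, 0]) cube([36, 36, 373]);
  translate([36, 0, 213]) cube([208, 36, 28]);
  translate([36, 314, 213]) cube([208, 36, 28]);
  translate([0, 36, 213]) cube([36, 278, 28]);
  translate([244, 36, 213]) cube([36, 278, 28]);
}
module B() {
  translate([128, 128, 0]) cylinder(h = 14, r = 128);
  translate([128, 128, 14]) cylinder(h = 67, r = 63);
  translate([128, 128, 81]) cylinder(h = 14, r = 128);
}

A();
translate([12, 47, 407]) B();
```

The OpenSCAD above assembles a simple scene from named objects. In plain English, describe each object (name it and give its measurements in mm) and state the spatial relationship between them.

A is a four-legged stool. The seat is a 280×350×34 mm slab whose top surface is at z = 407 mm; four square legs, each 36×36 mm in cross-section, run from the floor (z = 0) to the underside of the seat, each flush with a corner of the seat. Four stretchers, 36 mm wide and 28 mm tall, connect adjacent legs with their undersides at z = 213 mm, each running between the inner faces of the legs it joins and aligned with the legs' outer faces on the other axis.

B is a spool: two coaxial disc flanges of radius 128 mm and thickness 14 mm, joined by a core cylinder of radius 63 mm and height 67 mm. The lower flange rests on z = 0 and the three cylinders share a vertical axis.

The spool is on top of the stool, centred.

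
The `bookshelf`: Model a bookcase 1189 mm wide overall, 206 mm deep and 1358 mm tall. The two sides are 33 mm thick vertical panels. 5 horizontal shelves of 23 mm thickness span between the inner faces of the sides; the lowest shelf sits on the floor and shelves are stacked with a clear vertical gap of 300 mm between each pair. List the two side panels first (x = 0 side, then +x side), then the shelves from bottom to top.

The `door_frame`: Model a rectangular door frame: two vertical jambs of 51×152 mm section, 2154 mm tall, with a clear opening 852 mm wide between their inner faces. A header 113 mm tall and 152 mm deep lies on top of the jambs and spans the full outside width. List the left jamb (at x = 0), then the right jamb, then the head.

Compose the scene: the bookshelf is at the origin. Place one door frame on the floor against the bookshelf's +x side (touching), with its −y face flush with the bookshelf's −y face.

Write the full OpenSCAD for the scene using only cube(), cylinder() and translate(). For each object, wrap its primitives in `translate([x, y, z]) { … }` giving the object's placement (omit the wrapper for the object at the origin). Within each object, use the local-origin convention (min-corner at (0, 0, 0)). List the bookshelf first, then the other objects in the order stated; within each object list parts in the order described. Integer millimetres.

cube([33, 206, 1358]);
translate([1156, 0, 0]) cube([33, 206, 1358]);
translate([33, 0, 0]) cube([1123, 206, 23]);
translate([33, 0, 323]) cube([1123, 206, 23]);
translate([33, 0, 646]) cube([1123, 206, 23]);
translate([33, 0, 969]) cube([1123, 206, 23]);
translate([33, 0, 1292]) cube([1123, 206, 23]);
translate([1189, 0, 0]) {
  cube([51, 152, 2154]);
  translate([903, 0, 0]) cube([51, 152, 2154]);
  translate([0, 0, 2154]) cube([954, 152, 113]);
}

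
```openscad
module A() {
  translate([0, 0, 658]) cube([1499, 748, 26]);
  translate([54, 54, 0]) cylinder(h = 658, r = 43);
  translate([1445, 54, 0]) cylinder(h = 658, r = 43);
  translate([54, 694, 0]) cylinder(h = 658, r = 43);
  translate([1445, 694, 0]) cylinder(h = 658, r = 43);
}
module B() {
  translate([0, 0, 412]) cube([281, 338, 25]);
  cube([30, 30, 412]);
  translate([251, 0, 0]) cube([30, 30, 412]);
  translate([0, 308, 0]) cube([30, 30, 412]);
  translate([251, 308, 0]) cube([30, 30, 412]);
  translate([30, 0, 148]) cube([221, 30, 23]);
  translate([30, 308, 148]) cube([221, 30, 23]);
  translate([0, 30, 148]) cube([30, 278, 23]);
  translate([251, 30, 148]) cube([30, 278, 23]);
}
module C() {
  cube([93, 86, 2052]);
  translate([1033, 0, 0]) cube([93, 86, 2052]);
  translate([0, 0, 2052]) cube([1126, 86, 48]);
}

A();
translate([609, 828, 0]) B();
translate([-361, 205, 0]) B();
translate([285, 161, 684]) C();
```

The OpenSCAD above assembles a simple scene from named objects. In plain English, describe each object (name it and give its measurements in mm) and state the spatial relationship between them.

A is a table with a 1499×748 mm rectangular top, 26 mm thick, top surface at z = 684 mm, supported by four round legs of 86 mm diameter, each leg's bounding box inset 11 mm from the nearest pair of top edges, running from the floor.

B is a four-legged stool. The seat is 281×338 mm, 25 mm thick, top at z = 437 mm. It stands on four square legs, each 30×30 mm in cross-section, from z = 0 to the seat underside, each flush with a corner of the seat. Four stretchers, 30 mm wide and 23 mm tall, connect adjacent legs with their undersides at z = 148 mm, each running between the inner faces of the legs it joins and aligned with the legs' outer faces on the other axis.

C is a rectangular door frame: two vertical jambs of 93×86 mm section, 2052 mm tall, with a clear opening 940 mm wide between their inner faces. A header 48 mm tall and 86 mm deep lies on top of the jambs and spans the full outside width.

Two stools sit around the table at the +y, −x sides. The door frame is on top of the table.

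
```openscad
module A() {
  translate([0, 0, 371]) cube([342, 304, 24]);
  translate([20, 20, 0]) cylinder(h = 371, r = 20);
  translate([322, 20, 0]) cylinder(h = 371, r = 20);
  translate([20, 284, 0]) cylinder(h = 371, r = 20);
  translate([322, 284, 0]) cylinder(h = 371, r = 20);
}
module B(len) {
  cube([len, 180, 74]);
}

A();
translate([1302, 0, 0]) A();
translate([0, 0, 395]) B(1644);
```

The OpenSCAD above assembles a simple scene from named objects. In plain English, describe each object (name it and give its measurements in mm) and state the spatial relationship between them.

A is a simple wooden stool: a rectangular seat 342 mm (x) by 304 mm (y), 24 mm thick, top face at z = 395 mm, on four round legs, each 40 mm in diameter. The legs rest on z = 0, each leg's axis is inset half a diameter from the nearest pair of seat edges (so the leg's bounding box is flush with the corner).

B is a rectangular beam 1644 mm long (x), 180 mm deep (y), 74 mm thick (z).

The beam spans the tops of two stools placed 960 mm apart, resting at z = 395 mm.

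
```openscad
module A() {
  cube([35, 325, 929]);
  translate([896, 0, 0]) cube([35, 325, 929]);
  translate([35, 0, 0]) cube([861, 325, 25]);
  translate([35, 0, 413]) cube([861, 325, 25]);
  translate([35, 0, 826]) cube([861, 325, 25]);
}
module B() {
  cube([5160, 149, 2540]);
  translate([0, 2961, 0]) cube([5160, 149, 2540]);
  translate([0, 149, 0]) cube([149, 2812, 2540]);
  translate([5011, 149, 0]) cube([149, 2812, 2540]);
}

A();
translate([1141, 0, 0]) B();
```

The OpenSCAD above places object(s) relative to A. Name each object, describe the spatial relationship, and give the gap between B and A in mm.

The house frame's nearest face is 210 mm from the bookshelf's +x face.

A is a bookshelf. B is a house frame. The house frame is on the floor beside the bookshelf on its +x side. The gap between the house frame and the bookshelf is 210 mm.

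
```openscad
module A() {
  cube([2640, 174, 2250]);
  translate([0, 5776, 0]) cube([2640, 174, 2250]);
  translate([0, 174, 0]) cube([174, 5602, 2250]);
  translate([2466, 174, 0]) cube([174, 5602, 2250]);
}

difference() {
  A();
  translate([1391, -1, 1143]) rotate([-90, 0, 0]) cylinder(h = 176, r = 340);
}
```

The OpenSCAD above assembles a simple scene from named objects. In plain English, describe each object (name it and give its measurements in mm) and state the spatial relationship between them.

A is a box-shaped house frame (walls only): outside footprint 2640×5950 mm, wall height 2250 mm, wall thickness 174 mm. The two y-facing walls run the full x-width; the two x-facing walls fit between the inner faces of the y-facing walls.

The house frame has a circular hole of radius 340 mm through its front wall, centred at (x = 1391, z = 1143).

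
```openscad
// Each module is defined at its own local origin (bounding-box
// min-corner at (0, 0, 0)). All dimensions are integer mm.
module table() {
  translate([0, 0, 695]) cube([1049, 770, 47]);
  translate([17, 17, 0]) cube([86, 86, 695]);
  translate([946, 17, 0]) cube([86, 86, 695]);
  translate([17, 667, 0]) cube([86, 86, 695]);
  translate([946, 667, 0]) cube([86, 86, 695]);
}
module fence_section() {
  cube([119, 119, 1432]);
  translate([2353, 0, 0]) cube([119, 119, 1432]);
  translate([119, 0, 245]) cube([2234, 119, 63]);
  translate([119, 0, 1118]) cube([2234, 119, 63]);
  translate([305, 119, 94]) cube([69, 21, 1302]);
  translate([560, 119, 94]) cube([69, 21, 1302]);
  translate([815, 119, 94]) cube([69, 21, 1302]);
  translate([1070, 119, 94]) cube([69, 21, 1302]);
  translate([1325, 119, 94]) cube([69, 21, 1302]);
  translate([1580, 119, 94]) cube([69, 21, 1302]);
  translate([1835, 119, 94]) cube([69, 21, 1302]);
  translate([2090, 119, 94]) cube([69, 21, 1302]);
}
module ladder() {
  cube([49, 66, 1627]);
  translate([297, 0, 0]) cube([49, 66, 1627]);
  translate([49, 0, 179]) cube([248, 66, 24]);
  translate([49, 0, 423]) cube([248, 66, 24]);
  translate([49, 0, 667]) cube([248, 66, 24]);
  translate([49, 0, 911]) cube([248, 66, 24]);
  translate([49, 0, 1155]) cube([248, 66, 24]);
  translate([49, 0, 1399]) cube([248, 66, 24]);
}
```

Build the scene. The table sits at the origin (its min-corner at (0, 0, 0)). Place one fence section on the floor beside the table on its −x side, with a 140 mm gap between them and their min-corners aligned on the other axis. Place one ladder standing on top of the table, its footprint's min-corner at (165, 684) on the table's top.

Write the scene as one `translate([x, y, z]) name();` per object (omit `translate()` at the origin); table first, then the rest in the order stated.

table();
translate([-2612, 0, 0]) fence_section();
translate([165, 684, 742]) ladder();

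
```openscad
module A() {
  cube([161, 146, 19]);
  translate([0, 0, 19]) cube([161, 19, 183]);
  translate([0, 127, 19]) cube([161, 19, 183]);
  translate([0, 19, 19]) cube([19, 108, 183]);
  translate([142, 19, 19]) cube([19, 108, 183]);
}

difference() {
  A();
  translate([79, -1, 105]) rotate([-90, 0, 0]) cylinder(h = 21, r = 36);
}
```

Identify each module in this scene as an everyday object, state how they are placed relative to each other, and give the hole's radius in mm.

The subtracted cylinder has r = 36 mm.

A is an open box. The open box has a circular hole through its front wall. The hole's radius is 36 mm.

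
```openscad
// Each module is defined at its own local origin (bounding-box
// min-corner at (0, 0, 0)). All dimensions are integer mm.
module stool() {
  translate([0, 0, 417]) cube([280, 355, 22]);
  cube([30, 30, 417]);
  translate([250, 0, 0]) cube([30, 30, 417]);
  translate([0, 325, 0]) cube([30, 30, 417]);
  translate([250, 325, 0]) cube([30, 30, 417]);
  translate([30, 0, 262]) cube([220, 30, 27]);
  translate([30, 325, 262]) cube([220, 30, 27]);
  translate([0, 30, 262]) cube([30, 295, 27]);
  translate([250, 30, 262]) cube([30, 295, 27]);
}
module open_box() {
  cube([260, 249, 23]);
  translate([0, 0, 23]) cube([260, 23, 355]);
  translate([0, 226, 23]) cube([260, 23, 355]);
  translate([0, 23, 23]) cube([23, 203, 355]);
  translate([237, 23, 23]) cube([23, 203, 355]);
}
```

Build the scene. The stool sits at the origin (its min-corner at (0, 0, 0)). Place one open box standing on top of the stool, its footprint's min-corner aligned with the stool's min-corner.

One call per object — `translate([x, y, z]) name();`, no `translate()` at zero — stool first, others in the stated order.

stool();
translate([0, 0, 439]) open_box();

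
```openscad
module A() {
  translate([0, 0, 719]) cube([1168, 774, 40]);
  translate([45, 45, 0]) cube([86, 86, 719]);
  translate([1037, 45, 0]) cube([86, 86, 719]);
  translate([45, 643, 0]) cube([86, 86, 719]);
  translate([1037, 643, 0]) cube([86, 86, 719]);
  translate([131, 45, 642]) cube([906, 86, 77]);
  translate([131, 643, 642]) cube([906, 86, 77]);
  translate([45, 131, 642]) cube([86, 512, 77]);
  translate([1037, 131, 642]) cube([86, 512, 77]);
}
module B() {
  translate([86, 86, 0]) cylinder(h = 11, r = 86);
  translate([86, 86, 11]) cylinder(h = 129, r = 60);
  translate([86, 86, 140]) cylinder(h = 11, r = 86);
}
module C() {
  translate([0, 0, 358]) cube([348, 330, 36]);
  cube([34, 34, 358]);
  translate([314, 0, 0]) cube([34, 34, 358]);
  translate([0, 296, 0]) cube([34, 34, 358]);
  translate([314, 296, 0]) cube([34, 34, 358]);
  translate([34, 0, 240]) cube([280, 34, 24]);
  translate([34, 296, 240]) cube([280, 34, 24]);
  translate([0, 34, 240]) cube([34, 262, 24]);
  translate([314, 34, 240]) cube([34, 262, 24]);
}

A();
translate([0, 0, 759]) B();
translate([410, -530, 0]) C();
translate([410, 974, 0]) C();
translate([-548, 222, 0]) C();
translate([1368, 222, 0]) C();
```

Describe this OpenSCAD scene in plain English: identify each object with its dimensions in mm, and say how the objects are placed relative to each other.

A is a rectangular dining table. The top is 1168×774×40 mm with its upper surface at z = 759 mm. It stands on four 86×86 mm square legs, each inset 45 mm from the nearest pair of top edges, running from the floor to the underside of the top. Four apron rails, 86 mm thick and 77 mm tall, run between adjacent legs with their top edges flush with the underside of the top and their outer faces flush with the legs' outer faces.

B is a spool: two coaxial disc flanges of radius 86 mm and thickness 11 mm, joined by a core cylinder of radius 60 mm and height 129 mm. The lower flange rests on z = 0 and the three cylinders share a vertical axis.

C is a four-legged stool. The seat is a 348×330×36 mm slab whose top surface is at z = 394 mm; four square legs, each 34×34 mm in cross-section, run from the floor (z = 0) to the underside of the seat, each flush with a corner of the seat. Four stretchers, 34 mm wide and 24 mm tall, connect adjacent legs with their undersides at z = 240 mm, each running between the inner faces of the legs it joins and aligned with the legs' outer faces on the other axis.

The spool is on top of the table. Four stools sit around the table at the −y, +y, −x, +x sides.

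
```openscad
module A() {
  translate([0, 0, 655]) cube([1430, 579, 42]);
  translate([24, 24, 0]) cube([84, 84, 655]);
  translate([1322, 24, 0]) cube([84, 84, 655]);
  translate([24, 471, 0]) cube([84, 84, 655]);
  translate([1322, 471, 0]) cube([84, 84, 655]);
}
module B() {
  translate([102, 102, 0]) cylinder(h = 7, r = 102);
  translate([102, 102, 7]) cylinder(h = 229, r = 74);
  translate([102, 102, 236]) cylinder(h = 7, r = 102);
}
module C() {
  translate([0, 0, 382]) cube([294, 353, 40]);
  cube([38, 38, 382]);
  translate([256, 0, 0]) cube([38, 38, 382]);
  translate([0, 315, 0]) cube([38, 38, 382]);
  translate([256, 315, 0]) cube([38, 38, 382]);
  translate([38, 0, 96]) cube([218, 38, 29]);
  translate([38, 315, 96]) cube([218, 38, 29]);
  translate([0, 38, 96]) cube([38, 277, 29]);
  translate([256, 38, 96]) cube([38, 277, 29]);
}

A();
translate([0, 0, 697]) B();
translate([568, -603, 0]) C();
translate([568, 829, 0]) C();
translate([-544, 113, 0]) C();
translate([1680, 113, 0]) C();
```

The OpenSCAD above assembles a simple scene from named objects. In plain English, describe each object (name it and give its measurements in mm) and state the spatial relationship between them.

A is a table with a 1430×579 mm rectangular top, 42 mm thick, top surface at z = 697 mm, supported by four 84×84 mm square legs, each inset 24 mm from the nearest pair of top edges, running from the floor.

B is a spool: two coaxial disc flanges of radius 102 mm and thickness 7 mm, joined by a core cylinder of radius 74 mm and height 229 mm. The lower flange rests on z = 0 and the three cylinders share a vertical axis.

C is a four-legged stool. The seat is 294×353 mm, 40 mm thick, top at z = 422 mm. It stands on four square legs, each 38×38 mm in cross-section, from z = 0 to the seat underside, each flush with a corner of the seat. Four stretchers, 38 mm wide and 29 mm tall, connect adjacent legs with their undersides at z = 96 mm, each running between the inner faces of the legs it joins and aligned with the legs' outer faces on the other axis.

The spool is on top of the table. Four stools sit around the table at the −y, +y, −x, +x sides.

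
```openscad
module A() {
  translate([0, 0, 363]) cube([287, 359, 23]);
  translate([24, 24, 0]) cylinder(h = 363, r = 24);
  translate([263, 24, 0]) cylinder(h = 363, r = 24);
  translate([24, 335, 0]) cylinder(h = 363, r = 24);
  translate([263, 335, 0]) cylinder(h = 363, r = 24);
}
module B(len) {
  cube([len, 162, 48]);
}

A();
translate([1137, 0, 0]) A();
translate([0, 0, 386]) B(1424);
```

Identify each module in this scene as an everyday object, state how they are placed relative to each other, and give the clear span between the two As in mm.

Second stool starts at x = 1137; first ends at x = 287; clear span = 1137 − 287 = 850 mm.

A is a stool. B is a beam. A beam spans the tops of two stools. The clear span between the two stools is 850 mm.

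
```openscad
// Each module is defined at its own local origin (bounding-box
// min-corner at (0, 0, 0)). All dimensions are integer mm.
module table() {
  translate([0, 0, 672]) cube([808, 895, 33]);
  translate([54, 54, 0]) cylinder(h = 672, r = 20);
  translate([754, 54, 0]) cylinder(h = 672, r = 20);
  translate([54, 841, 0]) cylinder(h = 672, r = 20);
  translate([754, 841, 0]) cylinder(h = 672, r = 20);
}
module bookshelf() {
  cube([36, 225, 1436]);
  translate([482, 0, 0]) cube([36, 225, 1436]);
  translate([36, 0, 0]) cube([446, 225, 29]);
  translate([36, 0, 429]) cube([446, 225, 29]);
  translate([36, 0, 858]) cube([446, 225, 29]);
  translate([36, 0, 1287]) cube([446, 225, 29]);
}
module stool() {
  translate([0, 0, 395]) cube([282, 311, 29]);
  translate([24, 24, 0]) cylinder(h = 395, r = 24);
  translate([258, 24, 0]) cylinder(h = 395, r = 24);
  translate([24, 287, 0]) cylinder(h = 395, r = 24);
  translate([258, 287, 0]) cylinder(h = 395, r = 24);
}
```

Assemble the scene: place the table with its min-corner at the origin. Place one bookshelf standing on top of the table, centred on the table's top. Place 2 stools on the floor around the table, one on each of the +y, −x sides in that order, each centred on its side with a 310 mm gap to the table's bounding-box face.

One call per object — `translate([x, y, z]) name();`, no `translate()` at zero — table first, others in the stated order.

table();
translate([145, 335, 705]) bookshelf();
translate([263, 1205, 0]) stool();
translate([-592, 292, 0]) stool();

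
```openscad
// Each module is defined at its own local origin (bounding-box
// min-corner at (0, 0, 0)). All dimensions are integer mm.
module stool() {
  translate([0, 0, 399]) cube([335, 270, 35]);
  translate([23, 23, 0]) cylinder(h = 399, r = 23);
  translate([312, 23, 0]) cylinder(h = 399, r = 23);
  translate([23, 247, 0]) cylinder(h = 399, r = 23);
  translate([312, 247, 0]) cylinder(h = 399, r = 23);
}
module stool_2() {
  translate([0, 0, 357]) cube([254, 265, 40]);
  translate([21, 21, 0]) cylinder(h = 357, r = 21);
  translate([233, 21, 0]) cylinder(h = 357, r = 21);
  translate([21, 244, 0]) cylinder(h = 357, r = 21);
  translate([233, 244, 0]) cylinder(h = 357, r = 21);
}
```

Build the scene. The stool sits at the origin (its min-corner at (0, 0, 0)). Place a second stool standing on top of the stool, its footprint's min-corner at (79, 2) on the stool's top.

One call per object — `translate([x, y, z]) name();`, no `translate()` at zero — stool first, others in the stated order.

stool();
translate([79, 2, 434]) stool_2();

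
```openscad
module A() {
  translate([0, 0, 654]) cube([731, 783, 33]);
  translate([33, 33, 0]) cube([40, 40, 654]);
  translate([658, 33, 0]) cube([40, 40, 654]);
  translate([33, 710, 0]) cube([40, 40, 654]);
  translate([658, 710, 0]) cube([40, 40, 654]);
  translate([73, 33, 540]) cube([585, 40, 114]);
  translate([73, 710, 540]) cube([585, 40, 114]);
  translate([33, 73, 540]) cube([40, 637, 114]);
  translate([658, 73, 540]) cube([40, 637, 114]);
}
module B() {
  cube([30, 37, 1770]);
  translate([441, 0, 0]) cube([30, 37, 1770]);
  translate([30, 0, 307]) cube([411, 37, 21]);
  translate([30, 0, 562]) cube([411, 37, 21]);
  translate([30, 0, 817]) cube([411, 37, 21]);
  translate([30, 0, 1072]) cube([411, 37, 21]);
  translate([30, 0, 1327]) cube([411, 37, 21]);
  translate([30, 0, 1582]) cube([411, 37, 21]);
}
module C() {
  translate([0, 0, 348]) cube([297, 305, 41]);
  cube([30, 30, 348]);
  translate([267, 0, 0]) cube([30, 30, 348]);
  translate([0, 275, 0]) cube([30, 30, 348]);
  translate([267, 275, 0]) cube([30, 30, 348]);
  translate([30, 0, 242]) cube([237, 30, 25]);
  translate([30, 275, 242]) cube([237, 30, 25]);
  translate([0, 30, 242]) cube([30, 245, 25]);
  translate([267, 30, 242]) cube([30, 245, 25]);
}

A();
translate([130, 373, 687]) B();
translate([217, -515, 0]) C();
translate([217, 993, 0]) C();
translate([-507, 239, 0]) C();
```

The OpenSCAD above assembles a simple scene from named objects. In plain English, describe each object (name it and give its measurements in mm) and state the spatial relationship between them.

A is a table: top 731 mm (x) × 783 mm (y), 33 mm thick, upper face at z = 687 mm, on four 40×40 mm square legs, each inset 33 mm from the nearest pair of top edges, running from z = 0 to the bottom of the top. Four apron rails, 40 mm thick and 114 mm tall, run between adjacent legs with their top edges flush with the underside of the top and their outer faces flush with the legs' outer faces.

B is a wooden ladder with two side rails of 30×37 mm section and 1770 mm height, set 471 mm apart overall. Between them run 6 rectangular rungs (37 mm deep, 21 mm thick), front faces flush with the rails' −y face. The bottom of the first rung is 307 mm above the floor and each subsequent rung is 255 mm higher than the one below.

C is a simple wooden stool: a rectangular seat 297 mm (x) by 305 mm (y), 41 mm thick, top face at z = 389 mm, on four square legs, each 30×30 mm in cross-section. The legs rest on z = 0, each flush with a corner of the seat. Four stretchers, 30 mm wide and 25 mm tall, connect adjacent legs with their undersides at z = 242 mm, each running between the inner faces of the legs it joins and aligned with the legs' outer faces on the other axis.

The ladder is on top of the table, centred. Three stools sit around the table at the −y, +y, −x sides.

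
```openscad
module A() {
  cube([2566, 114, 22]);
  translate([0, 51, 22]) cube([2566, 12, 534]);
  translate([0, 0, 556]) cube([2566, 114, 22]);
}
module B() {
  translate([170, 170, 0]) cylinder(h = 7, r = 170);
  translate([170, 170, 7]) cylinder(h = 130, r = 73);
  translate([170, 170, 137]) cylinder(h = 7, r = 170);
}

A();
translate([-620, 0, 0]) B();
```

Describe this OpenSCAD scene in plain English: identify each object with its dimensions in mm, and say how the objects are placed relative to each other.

A is an I-beam lying along x, 2566 mm long. Overall section height 578 mm. Two flanges 114 mm wide (y) and 22 mm thick, one on the floor and one at the top; a web 12 mm thick runs between them, centred on the flange width.

B is a spool: two coaxial disc flanges of radius 170 mm and thickness 7 mm, joined by a core cylinder of radius 73 mm and height 130 mm. The lower flange rests on z = 0 and the three cylinders share a vertical axis.

The spool is on the floor beside the I-beam on its −x side.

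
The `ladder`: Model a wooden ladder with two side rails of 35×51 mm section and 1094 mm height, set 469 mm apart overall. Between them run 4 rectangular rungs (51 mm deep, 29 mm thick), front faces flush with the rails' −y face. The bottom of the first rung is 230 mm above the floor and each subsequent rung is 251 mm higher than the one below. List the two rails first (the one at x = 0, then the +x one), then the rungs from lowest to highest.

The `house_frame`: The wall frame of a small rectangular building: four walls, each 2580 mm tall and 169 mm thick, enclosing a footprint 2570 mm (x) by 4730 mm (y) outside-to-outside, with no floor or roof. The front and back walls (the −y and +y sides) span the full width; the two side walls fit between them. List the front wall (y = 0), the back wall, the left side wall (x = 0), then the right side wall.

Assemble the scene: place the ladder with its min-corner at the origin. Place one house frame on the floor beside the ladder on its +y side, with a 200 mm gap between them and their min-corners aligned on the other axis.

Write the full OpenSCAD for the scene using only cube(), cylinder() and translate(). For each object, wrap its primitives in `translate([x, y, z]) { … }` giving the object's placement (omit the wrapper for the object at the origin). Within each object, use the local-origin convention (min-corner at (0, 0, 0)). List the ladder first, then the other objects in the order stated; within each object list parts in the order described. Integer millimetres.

cube([35, 51, 1094]);
translate([434, 0, 0]) cube([35, 51, 1094]);
translate([35, 0, 230]) cube([399, 51, 29]);
translate([35, 0, 481]) cube([399, 51, 29]);
translate([35, 0, 732]) cube([399, 51, 29]);
translate([35, 0, 983]) cube([399, 51, 29]);
translate([0, 251, 0]) {
  cube([2570, 169, 2580]);
  translate([0, 4561, 0]) cube([2570, 169, 2580]);
  translate([0, 169, 0]) cube([169, 4392, 2580]);
  translate([2401, 169, 0]) cube([169, 4392, 2580]);
}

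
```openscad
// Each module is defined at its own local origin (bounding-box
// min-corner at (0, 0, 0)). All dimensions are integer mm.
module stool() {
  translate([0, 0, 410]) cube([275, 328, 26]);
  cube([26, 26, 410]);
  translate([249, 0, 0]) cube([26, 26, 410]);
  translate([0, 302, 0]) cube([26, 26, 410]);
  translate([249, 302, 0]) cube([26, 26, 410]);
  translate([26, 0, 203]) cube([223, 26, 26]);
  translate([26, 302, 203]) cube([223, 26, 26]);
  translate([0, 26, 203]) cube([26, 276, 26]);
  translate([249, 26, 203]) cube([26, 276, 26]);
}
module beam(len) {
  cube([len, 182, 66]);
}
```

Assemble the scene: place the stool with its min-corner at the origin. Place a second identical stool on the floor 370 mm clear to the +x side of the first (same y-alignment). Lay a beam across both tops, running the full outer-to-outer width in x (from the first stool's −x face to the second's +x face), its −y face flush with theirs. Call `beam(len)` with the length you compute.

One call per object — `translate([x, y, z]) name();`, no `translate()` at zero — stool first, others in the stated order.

stool();
translate([645, 0, 0]) stool();
translate([0, 0, 436]) beam(920);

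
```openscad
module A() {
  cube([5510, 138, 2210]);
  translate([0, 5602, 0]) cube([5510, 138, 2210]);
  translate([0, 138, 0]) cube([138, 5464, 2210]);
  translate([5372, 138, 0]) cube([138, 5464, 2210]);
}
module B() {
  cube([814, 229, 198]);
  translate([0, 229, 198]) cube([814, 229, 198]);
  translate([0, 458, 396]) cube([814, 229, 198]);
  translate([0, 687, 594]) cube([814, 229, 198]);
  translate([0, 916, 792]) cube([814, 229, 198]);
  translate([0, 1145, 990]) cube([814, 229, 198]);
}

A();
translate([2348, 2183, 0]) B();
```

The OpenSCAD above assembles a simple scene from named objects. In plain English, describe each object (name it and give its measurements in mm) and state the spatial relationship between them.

A is a box-shaped house frame (walls only): outside footprint 5510×5740 mm, wall height 2210 mm, wall thickness 138 mm. The two y-facing walls run the full x-width; the two x-facing walls fit between the inner faces of the y-facing walls.

B is a straight staircase of 6 solid steps. Each step is 814 mm wide (x), 229 mm deep (y, the going) and 198 mm tall (the rise). The first step rests on the floor; each subsequent step sits one going further in +y and one rise higher in +z, directly behind and above the previous step with no overlap.

The staircase sits inside the house frame, centred.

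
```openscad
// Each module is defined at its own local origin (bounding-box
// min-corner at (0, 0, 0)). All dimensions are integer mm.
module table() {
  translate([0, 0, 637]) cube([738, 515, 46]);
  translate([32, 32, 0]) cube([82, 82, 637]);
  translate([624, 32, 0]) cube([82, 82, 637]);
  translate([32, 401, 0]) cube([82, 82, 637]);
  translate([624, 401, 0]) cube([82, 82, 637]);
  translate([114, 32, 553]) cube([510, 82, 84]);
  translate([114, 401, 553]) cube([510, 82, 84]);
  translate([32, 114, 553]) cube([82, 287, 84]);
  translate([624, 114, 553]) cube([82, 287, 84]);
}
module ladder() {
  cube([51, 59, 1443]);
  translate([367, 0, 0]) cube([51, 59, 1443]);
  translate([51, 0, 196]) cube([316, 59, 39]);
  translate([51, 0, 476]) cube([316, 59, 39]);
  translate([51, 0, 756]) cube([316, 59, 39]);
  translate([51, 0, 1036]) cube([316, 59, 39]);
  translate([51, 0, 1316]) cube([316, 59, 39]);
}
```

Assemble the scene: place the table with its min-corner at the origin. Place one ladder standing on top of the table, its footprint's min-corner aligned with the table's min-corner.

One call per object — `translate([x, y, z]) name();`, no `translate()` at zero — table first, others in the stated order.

table();
translate([0, 0, 683]) ladder();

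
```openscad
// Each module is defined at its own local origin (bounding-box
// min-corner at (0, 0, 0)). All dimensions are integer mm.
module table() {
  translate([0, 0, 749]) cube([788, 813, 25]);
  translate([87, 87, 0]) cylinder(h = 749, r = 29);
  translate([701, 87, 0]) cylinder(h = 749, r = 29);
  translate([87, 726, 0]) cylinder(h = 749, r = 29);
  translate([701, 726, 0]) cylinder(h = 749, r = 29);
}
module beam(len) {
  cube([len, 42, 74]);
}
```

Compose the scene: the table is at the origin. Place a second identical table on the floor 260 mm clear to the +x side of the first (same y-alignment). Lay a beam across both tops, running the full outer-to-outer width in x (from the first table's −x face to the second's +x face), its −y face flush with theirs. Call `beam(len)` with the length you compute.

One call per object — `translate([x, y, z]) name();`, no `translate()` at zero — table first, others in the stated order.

table();
translate([1048, 0, 0]) table();
translate([0, 0, 774]) beam(1836);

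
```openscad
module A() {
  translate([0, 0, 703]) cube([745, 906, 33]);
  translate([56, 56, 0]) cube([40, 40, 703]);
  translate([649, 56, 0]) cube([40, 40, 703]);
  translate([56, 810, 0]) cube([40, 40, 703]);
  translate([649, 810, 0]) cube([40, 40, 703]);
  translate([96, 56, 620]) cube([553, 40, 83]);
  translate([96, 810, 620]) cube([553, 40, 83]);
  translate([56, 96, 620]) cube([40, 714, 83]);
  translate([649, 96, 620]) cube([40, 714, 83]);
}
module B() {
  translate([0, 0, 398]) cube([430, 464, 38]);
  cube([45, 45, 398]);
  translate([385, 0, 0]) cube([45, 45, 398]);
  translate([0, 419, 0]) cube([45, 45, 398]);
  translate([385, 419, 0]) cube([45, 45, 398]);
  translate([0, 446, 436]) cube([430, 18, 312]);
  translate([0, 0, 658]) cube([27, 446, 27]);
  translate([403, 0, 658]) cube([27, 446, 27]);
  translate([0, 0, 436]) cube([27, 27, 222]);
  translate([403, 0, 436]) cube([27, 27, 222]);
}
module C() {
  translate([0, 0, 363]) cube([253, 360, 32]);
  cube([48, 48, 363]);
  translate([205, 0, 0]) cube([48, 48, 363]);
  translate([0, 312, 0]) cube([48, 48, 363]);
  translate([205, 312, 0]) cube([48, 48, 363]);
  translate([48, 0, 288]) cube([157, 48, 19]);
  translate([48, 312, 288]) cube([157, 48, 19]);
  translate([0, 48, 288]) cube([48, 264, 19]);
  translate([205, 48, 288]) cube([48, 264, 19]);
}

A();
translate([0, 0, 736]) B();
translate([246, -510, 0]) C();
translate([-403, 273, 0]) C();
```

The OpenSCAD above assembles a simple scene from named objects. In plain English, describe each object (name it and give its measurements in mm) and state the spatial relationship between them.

A is a table: top 745 mm (x) × 906 mm (y), 33 mm thick, upper face at z = 736 mm, on four 40×40 mm square legs, each inset 56 mm from the nearest pair of top edges, running from z = 0 to the bottom of the top. Four apron rails, 40 mm thick and 83 mm tall, run between adjacent legs with their top edges flush with the underside of the top and their outer faces flush with the legs' outer faces.

B is a chair. The seat is a 430×464×38 mm slab with its top at z = 436 mm, on four 45×45 mm corner legs (flush with the seat edges, standing on z = 0). A flat backrest 18 mm thick, 312 mm tall, spans the full seat width and rises from the seat top along its +y edge, rear face flush with the rear of the seat. Two armrests of 27×27 mm section run along each side from the seat's front edge to the front of the backrest, top faces 249 mm above the seat top and outer faces flush with the seat's x-edges; a 27×27 mm post under the front of each armrest stands on the seat at the front corner.

C is a four-legged stool. The seat is a 253×360×32 mm slab whose top surface is at z = 395 mm; four square legs, each 48×48 mm in cross-section, run from the floor (z = 0) to the underside of the seat, each flush with a corner of the seat. Four stretchers, 48 mm wide and 19 mm tall, connect adjacent legs with their undersides at z = 288 mm, each running between the inner faces of the legs it joins and aligned with the legs' outer faces on the other axis.

The chair is on top of the table. Two stools sit around the table at the −y, −x sides.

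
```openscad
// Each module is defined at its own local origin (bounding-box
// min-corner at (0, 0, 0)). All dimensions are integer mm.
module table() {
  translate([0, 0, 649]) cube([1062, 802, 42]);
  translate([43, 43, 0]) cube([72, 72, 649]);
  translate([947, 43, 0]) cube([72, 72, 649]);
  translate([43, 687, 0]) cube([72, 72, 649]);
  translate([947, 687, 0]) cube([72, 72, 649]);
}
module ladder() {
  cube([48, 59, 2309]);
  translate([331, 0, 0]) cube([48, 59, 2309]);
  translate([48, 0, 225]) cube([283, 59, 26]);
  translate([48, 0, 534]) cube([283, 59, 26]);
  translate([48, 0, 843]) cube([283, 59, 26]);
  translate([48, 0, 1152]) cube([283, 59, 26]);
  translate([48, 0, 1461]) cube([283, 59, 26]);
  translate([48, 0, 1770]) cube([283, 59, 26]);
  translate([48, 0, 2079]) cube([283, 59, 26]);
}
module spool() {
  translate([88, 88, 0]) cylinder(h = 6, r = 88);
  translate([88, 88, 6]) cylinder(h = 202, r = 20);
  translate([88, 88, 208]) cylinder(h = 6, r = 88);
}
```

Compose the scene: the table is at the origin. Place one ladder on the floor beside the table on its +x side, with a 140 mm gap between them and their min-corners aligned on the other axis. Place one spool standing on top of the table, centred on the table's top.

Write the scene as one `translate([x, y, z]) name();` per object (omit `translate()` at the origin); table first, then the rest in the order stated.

table();
translate([1202, 0, 0]) ladder();
translate([443, 313, 691]) spool();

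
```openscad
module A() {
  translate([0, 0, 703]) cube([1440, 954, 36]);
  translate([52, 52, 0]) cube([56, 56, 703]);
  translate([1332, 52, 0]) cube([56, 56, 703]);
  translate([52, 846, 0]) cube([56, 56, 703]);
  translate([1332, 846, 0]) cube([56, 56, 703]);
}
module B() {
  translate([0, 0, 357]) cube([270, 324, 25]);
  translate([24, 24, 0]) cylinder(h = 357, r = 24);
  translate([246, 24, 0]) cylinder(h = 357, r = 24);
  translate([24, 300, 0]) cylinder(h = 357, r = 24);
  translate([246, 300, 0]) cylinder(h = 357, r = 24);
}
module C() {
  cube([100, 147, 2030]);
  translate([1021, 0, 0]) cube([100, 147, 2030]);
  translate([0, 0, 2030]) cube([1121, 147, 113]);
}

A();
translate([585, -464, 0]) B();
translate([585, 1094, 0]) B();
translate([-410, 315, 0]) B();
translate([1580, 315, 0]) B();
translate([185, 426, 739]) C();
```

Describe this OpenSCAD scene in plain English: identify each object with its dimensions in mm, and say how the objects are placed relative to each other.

A is a table: top 1440 mm (x) × 954 mm (y), 36 mm thick, upper face at z = 739 mm, on four 56×56 mm square legs, each inset 52 mm from the nearest pair of top edges, running from z = 0 to the bottom of the top.

B is a simple wooden stool: a rectangular seat 270 mm (x) by 324 mm (y), 25 mm thick, top face at z = 382 mm, on four round legs, each 48 mm in diameter. The legs rest on z = 0, each leg's axis is inset half a diameter from the nearest pair of seat edges (so the leg's bounding box is flush with the corner).

C is a rectangular door frame: two vertical jambs of 100×147 mm section, 2030 mm tall, with a clear opening 921 mm wide between their inner faces. A header 113 mm tall and 147 mm deep lies on top of the jambs and spans the full outside width.

Four stools sit around the table at the −y, +y, −x, +x sides. The door frame is on top of the table.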